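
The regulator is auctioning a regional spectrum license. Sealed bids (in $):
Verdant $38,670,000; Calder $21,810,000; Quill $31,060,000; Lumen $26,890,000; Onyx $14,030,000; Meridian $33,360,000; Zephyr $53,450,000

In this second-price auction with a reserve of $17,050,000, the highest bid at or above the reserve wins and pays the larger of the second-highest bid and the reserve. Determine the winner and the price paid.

Bids in order: 53,450,000 (Zephyr) > 38,670,000 (Verdant) > 33,360,000 (Meridian) > 31,060,000 (Quill) > 26,890,000 (Lumen) > 21,810,000 (Calder) > …
Zephyr has the top bid at or above the reserve ($53,450,000).
Second-highest bid $38,670,000 exceeds the reserve $17,050,000 → payment $38,670,000.

Zephyr pays $38,670,000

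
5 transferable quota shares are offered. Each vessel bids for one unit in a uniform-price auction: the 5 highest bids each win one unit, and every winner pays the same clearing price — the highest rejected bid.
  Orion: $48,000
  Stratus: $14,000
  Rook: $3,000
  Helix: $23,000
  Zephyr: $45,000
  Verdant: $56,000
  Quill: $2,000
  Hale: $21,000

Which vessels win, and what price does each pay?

Verdant, Orion, Zephyr, Helix, Hale; each pays $14,000

Ordering the bids: 56,000 (Verdant), 48,000 (Orion), 45,000 (Zephyr), 23,000 (Helix), 21,000 (Hale), 14,000 (Stratus), 3,000 (Rook), …
Winners (5 units): Verdant, Orion, Zephyr, Helix, Hale.
Highest unsuccessful bid: $14,000 → clearing price.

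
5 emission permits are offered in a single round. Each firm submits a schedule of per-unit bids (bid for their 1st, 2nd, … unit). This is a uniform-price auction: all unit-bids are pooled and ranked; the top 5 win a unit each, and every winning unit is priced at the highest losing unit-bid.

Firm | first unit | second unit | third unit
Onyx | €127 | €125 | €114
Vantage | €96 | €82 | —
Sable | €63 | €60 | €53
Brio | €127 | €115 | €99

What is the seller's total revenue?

Total revenue: €495

All unit-bids, highest first — top 5: 127 (Onyx-1), 127 (Brio-1), 125 (Onyx-2), 115 (Brio-2), 114 (Onyx-3)
Highest rejected unit-bid = €99.
Allocation: Brio 2, Onyx 3. Every unit priced at €99.
Revenue = 5 × 99 = €495.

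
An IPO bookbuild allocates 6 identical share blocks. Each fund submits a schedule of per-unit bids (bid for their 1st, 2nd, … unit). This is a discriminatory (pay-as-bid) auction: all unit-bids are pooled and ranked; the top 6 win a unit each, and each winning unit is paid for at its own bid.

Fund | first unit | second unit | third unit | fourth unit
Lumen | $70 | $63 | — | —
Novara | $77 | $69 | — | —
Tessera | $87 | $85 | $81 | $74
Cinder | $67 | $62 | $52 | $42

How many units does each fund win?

Pooled unit-bids ranked (top 6): 87 (Tessera-1), 85 (Tessera-2), 81 (Tessera-3), 77 (Novara-1), 74 (Tessera-4), 70 (Lumen-1)
Next rejected bid: $69 (not a price — pay-as-bid).
Allocation: Lumen 1, Novara 1, Tessera 4.

Lumen 1, Novara 1, Tessera 4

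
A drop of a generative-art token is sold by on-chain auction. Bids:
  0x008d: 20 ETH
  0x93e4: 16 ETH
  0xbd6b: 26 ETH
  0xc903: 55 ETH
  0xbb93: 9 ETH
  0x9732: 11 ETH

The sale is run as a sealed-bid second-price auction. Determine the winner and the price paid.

0xc903 pays 26 ETH

Bids in order: 55 (0xc903) > 26 (0xbd6b) > 20 (0x008d) > 16 (0x93e4) > 11 (0x9732) > 9 (0xbb93)
0xc903 is highest; pays the second-highest bid, 26 ETH.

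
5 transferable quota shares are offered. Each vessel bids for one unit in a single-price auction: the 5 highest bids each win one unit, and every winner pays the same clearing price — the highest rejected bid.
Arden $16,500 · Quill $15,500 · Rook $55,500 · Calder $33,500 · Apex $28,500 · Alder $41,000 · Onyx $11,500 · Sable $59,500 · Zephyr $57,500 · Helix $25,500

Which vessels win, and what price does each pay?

Bids ranked high→low: 59,500 (Sable), 57,500 (Zephyr), 55,500 (Rook), 41,000 (Alder), 33,500 (Calder), 28,500 (Apex), 25,500 (Helix), …
Winners (5 units): Sable, Zephyr, Rook, Alder, Calder.
Highest unsuccessful bid: $28,500 → clearing price.

Sable, Zephyr, Rook, Alder, Calder; each pays $28,500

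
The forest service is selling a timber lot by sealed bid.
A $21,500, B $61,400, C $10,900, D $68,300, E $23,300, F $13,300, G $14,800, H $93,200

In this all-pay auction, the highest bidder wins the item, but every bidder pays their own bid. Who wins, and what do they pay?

H pays $93,200

All-pay auction: the highest bidder wins the item, but every bidder pays their own bid.
Bids ranked: 93,200 (H) > 68,300 (D) > 61,400 (B) > 23,300 (E) > 21,500 (A) > 14,800 (G) > …
H wins with the top bid; all bids are sunk regardless.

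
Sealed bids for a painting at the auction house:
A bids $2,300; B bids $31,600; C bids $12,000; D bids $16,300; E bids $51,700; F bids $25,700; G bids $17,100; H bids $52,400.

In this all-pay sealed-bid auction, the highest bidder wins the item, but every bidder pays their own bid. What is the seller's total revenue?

Total revenue: $209,100

All-pay sealed-bid auction: the highest bidder wins the item, but every bidder pays their own bid.
Bids in order: 52,400 (H) > 51,700 (E) > 31,600 (B) > 25,700 (F) > 17,100 (G) > 16,300 (D) > …
Every bidder forfeits their bid regardless of winning.
Revenue = 2,300 + 31,600 + 12,000 + 16,300 + 51,700 + 25,700 + 17,100 + 52,400 = $209,100.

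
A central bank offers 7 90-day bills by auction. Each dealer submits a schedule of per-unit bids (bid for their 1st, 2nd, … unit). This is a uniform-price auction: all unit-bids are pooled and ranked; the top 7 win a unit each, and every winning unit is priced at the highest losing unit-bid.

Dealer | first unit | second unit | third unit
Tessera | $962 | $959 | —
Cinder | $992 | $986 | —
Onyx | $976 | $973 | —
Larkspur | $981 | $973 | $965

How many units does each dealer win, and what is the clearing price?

Merging the schedules and taking the best 7: 992 (Cinder-1), 986 (Cinder-2), 981 (Larkspur-1), 976 (Onyx-1), 973 (Onyx-2), 973 (Larkspur-2), 965 (Larkspur-3)
Highest rejected unit-bid = $962.
Allocation: Cinder 2, Larkspur 3, Onyx 2.

Cinder 2, Larkspur 3, Onyx 2; clearing price $962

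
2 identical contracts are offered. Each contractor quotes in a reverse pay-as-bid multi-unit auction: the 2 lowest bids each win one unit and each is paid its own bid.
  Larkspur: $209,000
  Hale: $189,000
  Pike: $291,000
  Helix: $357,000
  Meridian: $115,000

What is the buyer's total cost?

Bids ranked low→high: 115,000 (Meridian), 189,000 (Hale), 209,000 (Larkspur), 291,000 (Pike), …
Lowest 2: Meridian, Hale.
Total cost = 115,000 + 189,000 = $304,000.

Total cost: $304,000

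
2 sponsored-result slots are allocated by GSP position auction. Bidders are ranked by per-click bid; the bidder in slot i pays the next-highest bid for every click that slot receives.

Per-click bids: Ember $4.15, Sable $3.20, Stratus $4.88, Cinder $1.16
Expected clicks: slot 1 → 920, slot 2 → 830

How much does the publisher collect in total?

Total revenue: $6474.00

Per-click bids in order: $4.88 (Stratus) > $4.15 (Ember) > $3.20 (Sable) > …
Slot 1: Stratus pays $4.15 × 920 = $3818.00
Slot 2: Ember pays $3.20 × 830 = $2656.00
Total = $6474.00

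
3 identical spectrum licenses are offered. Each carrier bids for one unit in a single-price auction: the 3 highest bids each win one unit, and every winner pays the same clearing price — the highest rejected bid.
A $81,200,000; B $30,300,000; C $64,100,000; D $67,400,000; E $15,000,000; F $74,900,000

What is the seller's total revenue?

Total revenue: $192,300,000

Sorting: 81,200,000 (A), 74,900,000 (F), 67,400,000 (D), 64,100,000 (C), 30,300,000 (B), …
The 3 highest are A, F, D.
Clearing price = highest rejected bid = $64,100,000.
Total revenue = 3 × $64,100,000 = $192,300,000.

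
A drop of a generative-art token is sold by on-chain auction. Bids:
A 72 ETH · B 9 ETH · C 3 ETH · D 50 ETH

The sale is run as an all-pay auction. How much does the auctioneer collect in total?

Total revenue: 134 ETH

Rule: the highest bidder wins the item, but every bidder pays their own bid.
Bids in order: 72 (A) > 50 (D) > 9 (B) > 3 (C)
A wins with the top bid; all bids are sunk regardless.
Every bidder forfeits their bid regardless of winning.
Revenue = 72 + 9 + 3 + 50 = 134 ETH.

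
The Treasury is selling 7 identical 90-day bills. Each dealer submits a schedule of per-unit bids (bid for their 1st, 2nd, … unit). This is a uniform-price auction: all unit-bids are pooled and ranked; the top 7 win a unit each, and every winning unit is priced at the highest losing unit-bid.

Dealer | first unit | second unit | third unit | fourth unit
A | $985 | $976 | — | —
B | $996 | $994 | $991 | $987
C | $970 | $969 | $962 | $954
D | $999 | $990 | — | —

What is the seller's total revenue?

Total revenue: $6,832

All unit-bids, highest first — top 7: 999 (D-1), 996 (B-1), 994 (B-2), 991 (B-3), 990 (D-2), 987 (B-4), 985 (A-1)
Highest rejected unit-bid = $976.
Allocation: A 1, B 4, D 2. Every unit priced at $976.
Revenue = 7 × 976 = $6,832.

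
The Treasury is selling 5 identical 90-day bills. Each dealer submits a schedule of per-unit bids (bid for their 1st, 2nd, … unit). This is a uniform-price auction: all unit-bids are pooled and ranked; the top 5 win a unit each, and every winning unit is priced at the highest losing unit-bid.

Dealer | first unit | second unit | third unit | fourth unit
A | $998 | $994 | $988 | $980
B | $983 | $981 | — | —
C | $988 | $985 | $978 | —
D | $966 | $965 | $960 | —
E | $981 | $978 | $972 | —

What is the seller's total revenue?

Merging the schedules and taking the best 5: 998 (A-1), 994 (A-2), 988 (A-3), 988 (C-1), 985 (C-2)
First bid not allocated: $983.
Allocation: A 3, C 2. Every unit priced at $983.
Revenue = 5 × 983 = $4,915.

Total revenue: $4,915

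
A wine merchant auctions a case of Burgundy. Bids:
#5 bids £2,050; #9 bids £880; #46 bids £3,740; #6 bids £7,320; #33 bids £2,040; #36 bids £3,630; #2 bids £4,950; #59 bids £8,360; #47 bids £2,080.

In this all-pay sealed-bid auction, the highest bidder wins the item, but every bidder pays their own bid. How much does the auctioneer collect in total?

Bids in order: 8,360 (#59) > 7,320 (#6) > 4,950 (#2) > 3,740 (#46) > 3,630 (#36) > 2,080 (#47) > …
#59 wins with the top bid; all bids are sunk regardless.
Every bidder forfeits their bid regardless of winning.
Revenue = 2,050 + 880 + 3,740 + 7,320 + 2,040 + 3,630 + 4,950 + 8,360 + 2,080 = £35,050.

Total revenue: £35,050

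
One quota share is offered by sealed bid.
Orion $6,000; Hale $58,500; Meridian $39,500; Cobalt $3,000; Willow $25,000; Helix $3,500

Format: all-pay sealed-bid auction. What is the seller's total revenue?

Total revenue: $135,500

Bids in order: 58,500 (Hale) > 39,500 (Meridian) > 25,000 (Willow) > 6,000 (Orion) > 3,500 (Helix) > 3,000 (Cobalt)
Hale wins with the top bid; all bids are sunk regardless.
Every bidder forfeits their bid regardless of winning.
Revenue = 6,000 + 58,500 + 39,500 + 3,000 + 25,000 + 3,500 = $135,500.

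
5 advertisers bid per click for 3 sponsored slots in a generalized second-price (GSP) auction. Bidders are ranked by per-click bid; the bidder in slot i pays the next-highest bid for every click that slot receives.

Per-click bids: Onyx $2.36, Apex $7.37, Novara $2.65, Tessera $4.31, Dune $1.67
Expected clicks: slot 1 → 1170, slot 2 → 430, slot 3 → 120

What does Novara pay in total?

Ranked by bid: $7.37 (Apex) > $4.31 (Tessera) > $2.65 (Novara) > $2.36 (Onyx) > …
Novara holds slot 3 → pays next bid $2.36 × 120 clicks = $283.20.

Novara pays $283.20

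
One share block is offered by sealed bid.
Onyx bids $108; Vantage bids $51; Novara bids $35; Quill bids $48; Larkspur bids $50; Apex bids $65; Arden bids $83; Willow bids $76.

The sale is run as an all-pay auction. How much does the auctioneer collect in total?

Total revenue: $516

Sorting bids: 108 (Onyx) > 83 (Arden) > 76 (Willow) > 65 (Apex) > 51 (Vantage) > 50 (Larkspur) > …
Every bidder forfeits their bid regardless of winning.
Revenue = 108 + 51 + 35 + 48 + 50 + 65 + 83 + 76 = $516.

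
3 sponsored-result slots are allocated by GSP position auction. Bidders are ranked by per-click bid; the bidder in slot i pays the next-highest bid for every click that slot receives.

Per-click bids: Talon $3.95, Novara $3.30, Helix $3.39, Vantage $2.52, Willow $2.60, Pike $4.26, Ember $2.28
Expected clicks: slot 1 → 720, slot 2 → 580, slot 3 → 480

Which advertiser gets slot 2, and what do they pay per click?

Per-click bids in order: $4.26 (Pike) > $3.95 (Talon) > $3.39 (Helix) > $3.30 (Novara) > …
Slot 2 goes to the second-ranked bidder, Talon, who pays the next bid down: $3.39/click.

Talon; $3.39 per click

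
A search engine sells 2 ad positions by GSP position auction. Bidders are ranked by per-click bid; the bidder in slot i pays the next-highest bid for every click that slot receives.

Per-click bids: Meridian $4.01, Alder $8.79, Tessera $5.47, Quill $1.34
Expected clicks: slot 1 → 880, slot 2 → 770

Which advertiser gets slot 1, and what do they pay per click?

Sorting advertisers: $8.79 (Alder) > $5.47 (Tessera) > $4.01 (Meridian) > …
Slot 1 goes to the first-ranked bidder, Alder, who pays the next bid down: $5.47/click.

Alder; $5.47 per click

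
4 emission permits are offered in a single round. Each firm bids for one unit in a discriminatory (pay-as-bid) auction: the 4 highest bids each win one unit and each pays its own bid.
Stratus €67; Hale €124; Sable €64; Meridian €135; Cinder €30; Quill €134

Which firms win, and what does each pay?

Sorting: 135 (Meridian), 134 (Quill), 124 (Hale), 67 (Stratus), 64 (Sable), 30 (Cinder)
Winners (4 units): Meridian, Quill, Hale, Stratus.
Each winner pays its own bid: Meridian €135, Quill €134, Hale €124, Stratus €67.

Meridian €135, Quill €134, Hale €124, Stratus €67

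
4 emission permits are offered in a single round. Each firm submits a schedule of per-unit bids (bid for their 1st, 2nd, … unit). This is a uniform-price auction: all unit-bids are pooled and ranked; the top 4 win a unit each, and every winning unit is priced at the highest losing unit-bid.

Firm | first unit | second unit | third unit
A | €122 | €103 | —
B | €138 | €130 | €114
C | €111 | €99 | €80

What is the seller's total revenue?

All unit-bids, highest first — top 4: 138 (B-1), 130 (B-2), 122 (A-1), 114 (B-3)
The (k+1)-th unit-bid is €111.
Allocation: A 1, B 3. Every unit priced at €111.
Revenue = 4 × 111 = €444.

Total revenue: €444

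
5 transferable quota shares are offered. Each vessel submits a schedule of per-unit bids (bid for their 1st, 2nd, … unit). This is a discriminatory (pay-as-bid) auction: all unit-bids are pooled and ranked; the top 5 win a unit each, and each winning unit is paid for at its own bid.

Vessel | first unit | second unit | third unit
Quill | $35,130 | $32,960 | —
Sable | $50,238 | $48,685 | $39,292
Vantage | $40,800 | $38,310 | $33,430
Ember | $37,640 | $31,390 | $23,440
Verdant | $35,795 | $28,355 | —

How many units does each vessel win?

Sable 3, Vantage 2

Pooled unit-bids ranked (top 5): 50,238 (Sable-1), 48,685 (Sable-2), 40,800 (Vantage-1), 39,292 (Sable-3), 38,310 (Vantage-2)
Next rejected bid: $37,640 (not a price — pay-as-bid).
Allocation: Sable 3, Vantage 2.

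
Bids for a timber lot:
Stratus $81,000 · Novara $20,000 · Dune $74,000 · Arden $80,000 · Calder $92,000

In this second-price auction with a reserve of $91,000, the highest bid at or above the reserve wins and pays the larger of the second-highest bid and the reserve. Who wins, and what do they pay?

Bids ranked: 92,000 (Calder) > 81,000 (Stratus) > 80,000 (Arden) > 74,000 (Dune) > 20,000 (Novara)
Highest eligible bid: Calder at $92,000.
Second-highest bid $81,000 is below the reserve $91,000, so the reserve binds → payment $91,000.

Calder pays $91,000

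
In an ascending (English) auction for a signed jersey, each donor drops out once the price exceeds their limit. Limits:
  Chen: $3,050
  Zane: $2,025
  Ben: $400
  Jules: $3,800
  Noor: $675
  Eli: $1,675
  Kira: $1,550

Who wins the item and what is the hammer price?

Jules wins at $3,050

Limits in order: 3,800 (Jules) > 3,050 (Chen) > 2,025 (Zane) > 1,675 (Eli) > 1,550 (Kira) > 675 (Noor) > …
Bidding ends when Chen exits at $3,050; Jules takes it.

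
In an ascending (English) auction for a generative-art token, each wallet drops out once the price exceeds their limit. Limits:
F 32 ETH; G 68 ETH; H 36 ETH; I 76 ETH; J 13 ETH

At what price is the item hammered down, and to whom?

I wins at 68 ETH

Sorting limits: 76 (I) > 68 (G) > 36 (H) > 32 (F) > 13 (J)
G is the last rival to drop out, at 68 ETH; I remains and wins at that price.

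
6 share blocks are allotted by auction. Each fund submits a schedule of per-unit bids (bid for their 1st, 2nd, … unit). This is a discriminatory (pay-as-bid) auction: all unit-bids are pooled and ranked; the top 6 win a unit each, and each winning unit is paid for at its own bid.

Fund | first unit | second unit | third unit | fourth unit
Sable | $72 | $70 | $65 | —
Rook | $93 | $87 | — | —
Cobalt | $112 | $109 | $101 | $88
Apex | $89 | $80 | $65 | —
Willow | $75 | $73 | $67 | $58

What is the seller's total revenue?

Merging the schedules and taking the best 6: 112 (Cobalt-1), 109 (Cobalt-2), 101 (Cobalt-3), 93 (Rook-1), 89 (Apex-1), 88 (Cobalt-4)
Next rejected bid: $87 (not a price — pay-as-bid).
Each winning unit pays its own bid.
Revenue = 112 + 109 + 101 + 93 + 89 + 88 = $592.

Total revenue: $592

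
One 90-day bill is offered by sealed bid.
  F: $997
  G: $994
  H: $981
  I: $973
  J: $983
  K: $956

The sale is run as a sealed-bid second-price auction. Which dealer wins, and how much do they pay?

Sealed-bid second-price auction: the highest bidder wins and pays the second-highest bid.
Bids ranked: 997 (F) > 994 (G) > 983 (J) > 981 (H) > 973 (I) > 956 (K)
F wins with the highest bid; price is set by the runner-up at $994.

F pays $994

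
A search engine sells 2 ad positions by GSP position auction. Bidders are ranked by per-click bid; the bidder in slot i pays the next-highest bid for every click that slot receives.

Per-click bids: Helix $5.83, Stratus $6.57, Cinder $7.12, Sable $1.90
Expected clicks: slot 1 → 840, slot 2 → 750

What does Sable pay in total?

Sable pays $0.00

Per-click bids in order: $7.12 (Cinder) > $6.57 (Stratus) > $5.83 (Helix) > …
Sable ranks below slot 2 → no slot, pays nothing.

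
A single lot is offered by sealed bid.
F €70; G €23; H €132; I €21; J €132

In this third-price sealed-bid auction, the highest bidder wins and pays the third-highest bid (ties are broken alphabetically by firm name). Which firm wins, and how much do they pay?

Bids in order: 132 (H) > 132 (J) > 70 (F) > 23 (G) > 21 (I)
H and J tie at €132; tie-break gives it to H.
H is highest; pays the third-highest bid, €70.

H pays €70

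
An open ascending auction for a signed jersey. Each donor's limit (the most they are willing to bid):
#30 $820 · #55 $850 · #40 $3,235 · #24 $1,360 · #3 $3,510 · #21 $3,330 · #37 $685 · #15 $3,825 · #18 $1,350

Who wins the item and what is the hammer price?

Limits ranked: 3,825 (#15) > 3,510 (#3) > 3,330 (#21) > 3,235 (#40) > 1,360 (#24) > 1,350 (#18) > …
Once the price passes $3,510, only #15 is left; the hammer falls at #3's limit of $3,510.

#15 wins at $3,510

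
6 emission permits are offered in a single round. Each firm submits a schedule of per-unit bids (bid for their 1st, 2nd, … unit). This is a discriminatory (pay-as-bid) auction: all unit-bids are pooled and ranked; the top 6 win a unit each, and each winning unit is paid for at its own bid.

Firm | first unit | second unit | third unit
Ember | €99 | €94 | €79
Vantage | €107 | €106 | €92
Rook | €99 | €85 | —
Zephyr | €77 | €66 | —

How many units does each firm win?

Pooled unit-bids ranked (top 6): 107 (Vantage-1), 106 (Vantage-2), 99 (Ember-1), 99 (Rook-1), 94 (Ember-2), 92 (Vantage-3)
Next rejected bid: €85 (not a price — pay-as-bid).
Allocation: Ember 2, Rook 1, Vantage 3.

Ember 2, Rook 1, Vantage 3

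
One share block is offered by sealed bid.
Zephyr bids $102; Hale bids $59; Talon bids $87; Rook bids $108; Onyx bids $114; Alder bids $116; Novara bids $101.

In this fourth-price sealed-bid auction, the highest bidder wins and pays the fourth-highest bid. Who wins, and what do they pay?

Alder pays $102

Bids ranked: 116 (Alder) > 114 (Onyx) > 108 (Rook) > 102 (Zephyr) > 101 (Novara) > 87 (Talon) > …
Alder is highest; pays the fourth-highest bid, $102.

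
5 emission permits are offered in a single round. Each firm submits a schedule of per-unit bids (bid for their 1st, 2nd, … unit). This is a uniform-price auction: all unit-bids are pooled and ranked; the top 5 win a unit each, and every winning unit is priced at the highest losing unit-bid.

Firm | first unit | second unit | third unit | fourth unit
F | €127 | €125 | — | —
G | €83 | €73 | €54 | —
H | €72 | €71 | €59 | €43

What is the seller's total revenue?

All unit-bids, highest first — top 5: 127 (F-1), 125 (F-2), 83 (G-1), 73 (G-2), 72 (H-1)
First bid not allocated: €71.
Allocation: F 2, G 2, H 1. Every unit priced at €71.
Revenue = 5 × 71 = €355.

Total revenue: €355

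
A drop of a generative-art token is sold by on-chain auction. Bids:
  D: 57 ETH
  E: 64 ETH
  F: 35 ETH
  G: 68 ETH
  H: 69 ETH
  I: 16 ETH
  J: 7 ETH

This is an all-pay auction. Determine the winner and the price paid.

Bids in order: 69 (H) > 68 (G) > 64 (E) > 57 (D) > 35 (F) > 16 (I) > …
H is highest and takes the item; every bidder forfeits their bid.

H pays 69 ETH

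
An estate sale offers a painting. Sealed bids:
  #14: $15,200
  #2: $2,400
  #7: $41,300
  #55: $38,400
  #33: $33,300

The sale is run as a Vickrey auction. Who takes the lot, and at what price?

#7 pays $38,400

Rule: the highest bidder wins and pays the second-highest bid.
Bids ranked: 41,300 (#7) > 38,400 (#55) > 33,300 (#33) > 15,200 (#14) > 2,400 (#2)
#7 is highest; pays the second-highest bid, $38,400.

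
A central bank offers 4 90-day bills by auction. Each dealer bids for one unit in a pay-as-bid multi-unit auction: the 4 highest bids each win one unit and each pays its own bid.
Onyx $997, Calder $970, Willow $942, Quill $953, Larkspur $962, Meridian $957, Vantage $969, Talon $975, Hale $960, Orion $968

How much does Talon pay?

Ordering the bids: 997 (Onyx), 975 (Talon), 970 (Calder), 969 (Vantage), 968 (Orion), 962 (Larkspur), …
Winners (4 units): Onyx, Talon, Calder, Vantage.
Talon wins → own bid $975.

Talon pays $975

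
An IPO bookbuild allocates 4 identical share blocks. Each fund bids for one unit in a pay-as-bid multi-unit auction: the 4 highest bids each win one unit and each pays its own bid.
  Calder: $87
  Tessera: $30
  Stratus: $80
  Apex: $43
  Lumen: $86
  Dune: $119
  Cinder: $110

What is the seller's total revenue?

Ordering the bids: 119 (Dune), 110 (Cinder), 87 (Calder), 86 (Lumen), 80 (Stratus), 43 (Apex), …
Winners (4 units): Dune, Cinder, Calder, Lumen.
Total revenue = 119 + 110 + 87 + 86 = $402.

Total revenue: $402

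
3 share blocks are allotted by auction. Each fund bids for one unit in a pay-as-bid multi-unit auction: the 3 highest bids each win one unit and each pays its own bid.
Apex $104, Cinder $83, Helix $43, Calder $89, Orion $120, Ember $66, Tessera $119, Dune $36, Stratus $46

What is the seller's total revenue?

Bids ranked high→low: 120 (Orion), 119 (Tessera), 104 (Apex), 89 (Calder), 83 (Cinder), …
Winners (3 units): Orion, Tessera, Apex.
Total revenue = 120 + 119 + 104 = $343.

Total revenue: $343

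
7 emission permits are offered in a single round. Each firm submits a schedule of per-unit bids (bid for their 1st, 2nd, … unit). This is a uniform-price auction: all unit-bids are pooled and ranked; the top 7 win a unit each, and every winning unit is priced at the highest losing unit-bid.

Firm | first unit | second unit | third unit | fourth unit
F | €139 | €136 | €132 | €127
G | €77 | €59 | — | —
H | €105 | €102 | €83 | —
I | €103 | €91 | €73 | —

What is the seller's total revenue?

Merging the schedules and taking the best 7: 139 (F-1), 136 (F-2), 132 (F-3), 127 (F-4), 105 (H-1), 103 (I-1), 102 (H-2)
Highest rejected unit-bid = €91.
Allocation: F 4, H 2, I 1. Every unit priced at €91.
Revenue = 7 × 91 = €637.

Total revenue: €637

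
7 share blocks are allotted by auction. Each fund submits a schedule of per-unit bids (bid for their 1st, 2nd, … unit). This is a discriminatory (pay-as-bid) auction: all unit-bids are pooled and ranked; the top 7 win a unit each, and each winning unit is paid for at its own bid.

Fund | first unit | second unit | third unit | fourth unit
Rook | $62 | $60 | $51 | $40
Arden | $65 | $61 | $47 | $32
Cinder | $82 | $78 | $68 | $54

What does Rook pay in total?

Rook pays $122

Merging the schedules and taking the best 7: 82 (Cinder-1), 78 (Cinder-2), 68 (Cinder-3), 65 (Arden-1), 62 (Rook-1), 61 (Arden-2), 60 (Rook-2)
Next rejected bid: $54 (not a price — pay-as-bid).
Rook's winning unit-bids: 62 + 60 = $122.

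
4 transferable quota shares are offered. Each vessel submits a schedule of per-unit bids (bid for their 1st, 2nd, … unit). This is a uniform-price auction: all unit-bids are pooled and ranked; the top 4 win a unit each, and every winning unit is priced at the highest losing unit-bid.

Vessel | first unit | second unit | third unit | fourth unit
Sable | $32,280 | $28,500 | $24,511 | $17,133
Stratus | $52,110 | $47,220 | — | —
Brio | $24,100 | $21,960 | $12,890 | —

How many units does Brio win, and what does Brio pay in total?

Merging the schedules and taking the best 4: 52,110 (Stratus-1), 47,220 (Stratus-2), 32,280 (Sable-1), 28,500 (Sable-2)
Highest rejected unit-bid = $24,511.
Brio wins 0 unit(s) at $24,511 each.

Brio: 0 units, pays $0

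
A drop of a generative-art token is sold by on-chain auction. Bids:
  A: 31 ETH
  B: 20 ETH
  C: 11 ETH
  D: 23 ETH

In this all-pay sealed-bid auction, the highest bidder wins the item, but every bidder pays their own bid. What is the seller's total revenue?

All-pay sealed-bid auction: the highest bidder wins the item, but every bidder pays their own bid.
Sorting bids: 31 (A) > 23 (D) > 20 (B) > 11 (C)
Every bidder forfeits their bid regardless of winning.
Revenue = 31 + 20 + 11 + 23 = 85 ETH.

Total revenue: 85 ETH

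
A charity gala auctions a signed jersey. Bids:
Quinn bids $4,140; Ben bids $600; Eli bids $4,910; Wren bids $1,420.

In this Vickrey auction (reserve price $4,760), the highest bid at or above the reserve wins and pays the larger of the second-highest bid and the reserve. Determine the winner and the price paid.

Eli pays $4,760

Sorting bids: 4,910 (Eli) > 4,140 (Quinn) > 1,420 (Wren) > 600 (Ben)
Eli has the top bid at or above the reserve ($4,910).
max(second-highest $4,140, reserve $4,760) = $4,760.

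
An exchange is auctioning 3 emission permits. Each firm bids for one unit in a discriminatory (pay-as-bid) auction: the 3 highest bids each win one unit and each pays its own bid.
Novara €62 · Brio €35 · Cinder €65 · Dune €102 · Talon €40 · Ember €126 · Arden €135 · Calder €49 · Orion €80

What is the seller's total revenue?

Sorting: 135 (Arden), 126 (Ember), 102 (Dune), 80 (Orion), 65 (Cinder), …
Top 3: Arden, Ember, Dune.
Total revenue = 135 + 126 + 102 = €363.

Total revenue: €363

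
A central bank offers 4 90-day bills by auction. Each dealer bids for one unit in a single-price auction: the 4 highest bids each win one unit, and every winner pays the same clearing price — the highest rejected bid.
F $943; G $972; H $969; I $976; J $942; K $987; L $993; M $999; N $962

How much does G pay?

Ordering the bids: 999 (M), 993 (L), 987 (K), 976 (I), 972 (G), 969 (H), …
The 4 highest are M, L, K, I.
Highest unsuccessful bid: $972 → clearing price.
G does not win → pays $0.

G pays $0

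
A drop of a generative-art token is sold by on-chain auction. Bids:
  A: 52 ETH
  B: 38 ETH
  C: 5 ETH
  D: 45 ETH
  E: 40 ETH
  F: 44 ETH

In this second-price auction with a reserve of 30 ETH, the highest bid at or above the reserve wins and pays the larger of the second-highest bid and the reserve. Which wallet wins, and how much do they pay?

A pays 45 ETH

Bids ranked: 52 (A) > 45 (D) > 44 (F) > 40 (E) > 38 (B) > 5 (C)
A has the top bid at or above the reserve (52 ETH).
max(second-highest 45 ETH, reserve 30 ETH) = 45 ETH; the reserve does not bind.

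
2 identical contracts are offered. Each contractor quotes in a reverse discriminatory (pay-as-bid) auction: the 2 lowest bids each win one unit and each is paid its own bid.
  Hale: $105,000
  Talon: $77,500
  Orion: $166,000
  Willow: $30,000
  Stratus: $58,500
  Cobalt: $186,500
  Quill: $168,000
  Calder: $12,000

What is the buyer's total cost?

Total cost: $42,000

Bids ranked low→high: 12,000 (Calder), 30,000 (Willow), 58,500 (Stratus), 77,500 (Talon), …
The 2 lowest are Calder, Willow.
Total cost = 12,000 + 30,000 = $42,000.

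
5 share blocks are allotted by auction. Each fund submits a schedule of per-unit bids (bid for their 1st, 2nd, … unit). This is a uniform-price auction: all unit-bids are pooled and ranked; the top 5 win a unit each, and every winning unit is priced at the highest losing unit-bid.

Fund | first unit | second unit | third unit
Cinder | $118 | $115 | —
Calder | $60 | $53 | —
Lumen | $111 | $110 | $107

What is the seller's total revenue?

Pooled unit-bids ranked (top 5): 118 (Cinder-1), 115 (Cinder-2), 111 (Lumen-1), 110 (Lumen-2), 107 (Lumen-3)
Highest rejected unit-bid = $60.
Allocation: Cinder 2, Lumen 3. Every unit priced at $60.
Revenue = 5 × 60 = $300.

Total revenue: $300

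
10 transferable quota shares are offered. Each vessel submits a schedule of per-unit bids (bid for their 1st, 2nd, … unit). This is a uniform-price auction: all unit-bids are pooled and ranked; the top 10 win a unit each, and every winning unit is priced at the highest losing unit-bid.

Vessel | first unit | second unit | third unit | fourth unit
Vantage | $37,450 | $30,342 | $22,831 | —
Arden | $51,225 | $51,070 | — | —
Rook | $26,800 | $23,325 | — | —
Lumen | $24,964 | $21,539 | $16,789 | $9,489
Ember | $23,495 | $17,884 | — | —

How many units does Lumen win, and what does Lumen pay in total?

Pooled unit-bids ranked (top 10): 51,225 (Arden-1), 51,070 (Arden-2), 37,450 (Vantage-1), 30,342 (Vantage-2), 26,800 (Rook-1), 24,964 (Lumen-1), 23,495 (Ember-1), 23,325 (Rook-2), 22,831 (Vantage-3), 21,539 (Lumen-2)
First bid not allocated: $17,884.
Lumen wins 2 unit(s) at $17,884 each.

Lumen: 2 units, pays $35,768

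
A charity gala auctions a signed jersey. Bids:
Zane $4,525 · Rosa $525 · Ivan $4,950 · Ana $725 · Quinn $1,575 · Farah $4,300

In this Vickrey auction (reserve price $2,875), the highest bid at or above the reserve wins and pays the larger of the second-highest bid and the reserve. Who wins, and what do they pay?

Ivan pays $4,525

Bids in order: 4,950 (Ivan) > 4,525 (Zane) > 4,300 (Farah) > 1,575 (Quinn) > 725 (Ana) > 525 (Rosa)
Ivan has the top bid at or above the reserve ($4,950).
Second-highest bid $4,525 exceeds the reserve $2,875 → payment $4,525.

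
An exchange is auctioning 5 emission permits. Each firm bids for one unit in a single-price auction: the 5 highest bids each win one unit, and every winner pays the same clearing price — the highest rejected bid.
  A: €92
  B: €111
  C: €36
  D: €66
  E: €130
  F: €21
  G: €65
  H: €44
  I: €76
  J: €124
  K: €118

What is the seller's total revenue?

Total revenue: €380

Sorting: 130 (E), 124 (J), 118 (K), 111 (B), 92 (A), 76 (I), 66 (D), …
Top 5: E, J, K, B, A.
First losing bid is I's €76, which sets the uniform price.
Total revenue = 5 × €76 = €380.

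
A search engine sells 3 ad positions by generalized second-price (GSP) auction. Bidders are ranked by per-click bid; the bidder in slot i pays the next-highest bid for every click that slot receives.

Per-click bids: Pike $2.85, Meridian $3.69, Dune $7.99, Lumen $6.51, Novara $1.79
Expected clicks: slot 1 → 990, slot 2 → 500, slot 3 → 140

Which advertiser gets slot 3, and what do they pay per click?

Meridian; $2.85 per click

Per-click bids in order: $7.99 (Dune) > $6.51 (Lumen) > $3.69 (Meridian) > $2.85 (Pike) > …
Slot 3 goes to the third-ranked bidder, Meridian, who pays the next bid down: $2.85/click.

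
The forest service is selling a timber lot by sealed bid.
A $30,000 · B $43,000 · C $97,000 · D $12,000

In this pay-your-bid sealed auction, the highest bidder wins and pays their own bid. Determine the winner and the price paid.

C pays $97,000

Rule: the highest bidder wins and pays their own bid.
Bids in order: 97,000 (C) > 43,000 (B) > 30,000 (A) > 12,000 (D)
C has the highest bid and pays exactly that: $97,000.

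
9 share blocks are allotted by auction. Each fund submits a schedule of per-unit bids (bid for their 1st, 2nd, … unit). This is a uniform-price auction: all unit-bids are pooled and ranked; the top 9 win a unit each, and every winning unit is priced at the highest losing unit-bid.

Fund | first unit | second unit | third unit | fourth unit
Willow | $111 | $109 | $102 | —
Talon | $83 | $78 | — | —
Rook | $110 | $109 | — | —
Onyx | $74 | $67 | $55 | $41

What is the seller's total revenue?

All unit-bids, highest first — top 9: 111 (Willow-1), 110 (Rook-1), 109 (Willow-2), 109 (Rook-2), 102 (Willow-3), 83 (Talon-1), 78 (Talon-2), 74 (Onyx-1), 67 (Onyx-2)
Highest rejected unit-bid = $55.
Allocation: Onyx 2, Rook 2, Talon 2, Willow 3. Every unit priced at $55.
Revenue = 9 × 55 = $495.

Total revenue: $495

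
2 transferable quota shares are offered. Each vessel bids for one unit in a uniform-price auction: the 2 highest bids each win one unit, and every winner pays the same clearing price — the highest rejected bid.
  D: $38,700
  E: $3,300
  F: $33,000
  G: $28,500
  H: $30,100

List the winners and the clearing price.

Bids ranked high→low: 38,700 (D), 33,000 (F), 30,100 (H), 28,500 (G), …
The 2 highest are D, F.
First losing bid is H's $30,100, which sets the uniform price.

D, F; each pays $30,100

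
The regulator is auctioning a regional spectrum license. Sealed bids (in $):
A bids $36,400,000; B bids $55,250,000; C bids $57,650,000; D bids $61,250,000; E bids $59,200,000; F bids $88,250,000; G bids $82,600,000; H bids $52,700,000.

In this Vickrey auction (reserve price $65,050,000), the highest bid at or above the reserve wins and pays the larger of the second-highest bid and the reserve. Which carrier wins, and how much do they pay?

Sorting bids: 88,250,000 (F) > 82,600,000 (G) > 61,250,000 (D) > 59,200,000 (E) > 57,650,000 (C) > 55,250,000 (B) > …
F has the top bid at or above the reserve ($88,250,000).
Second-highest bid $82,600,000 exceeds the reserve $65,050,000 → payment $82,600,000.

F pays $82,600,000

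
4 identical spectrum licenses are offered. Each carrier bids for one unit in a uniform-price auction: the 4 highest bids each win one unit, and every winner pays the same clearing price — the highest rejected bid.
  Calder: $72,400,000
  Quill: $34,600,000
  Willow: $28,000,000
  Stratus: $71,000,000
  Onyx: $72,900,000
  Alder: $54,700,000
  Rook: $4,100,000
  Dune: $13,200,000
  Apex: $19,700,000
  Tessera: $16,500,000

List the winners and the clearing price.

Bids ranked high→low: 72,900,000 (Onyx), 72,400,000 (Calder), 71,000,000 (Stratus), 54,700,000 (Alder), 34,600,000 (Quill), 28,000,000 (Willow), …
Winners (4 units): Onyx, Calder, Stratus, Alder.
Highest unsuccessful bid: $34,600,000 → clearing price.

Onyx, Calder, Stratus, Alder; each pays $34,600,000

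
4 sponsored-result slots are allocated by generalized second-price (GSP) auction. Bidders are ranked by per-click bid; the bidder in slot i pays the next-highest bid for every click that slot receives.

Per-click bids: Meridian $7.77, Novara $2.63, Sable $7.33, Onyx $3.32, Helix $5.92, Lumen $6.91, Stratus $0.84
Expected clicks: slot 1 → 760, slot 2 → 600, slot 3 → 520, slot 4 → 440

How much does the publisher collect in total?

Per-click bids in order: $7.77 (Meridian) > $7.33 (Sable) > $6.91 (Lumen) > $5.92 (Helix) > $3.32 (Onyx) > …
Slot 1: Meridian pays $7.33 × 760 = $5570.80
Slot 2: Sable pays $6.91 × 600 = $4146.00
Slot 3: Lumen pays $5.92 × 520 = $3078.40
Slot 4: Helix pays $3.32 × 440 = $1460.80
Total = $14256.00

Total revenue: $14256.00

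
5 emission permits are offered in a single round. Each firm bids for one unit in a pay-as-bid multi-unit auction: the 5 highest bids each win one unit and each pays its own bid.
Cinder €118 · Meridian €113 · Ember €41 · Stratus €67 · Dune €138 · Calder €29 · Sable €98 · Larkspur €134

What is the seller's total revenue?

Sorting: 138 (Dune), 134 (Larkspur), 118 (Cinder), 113 (Meridian), 98 (Sable), 67 (Stratus), 41 (Ember), …
The 5 highest are Dune, Larkspur, Cinder, Meridian, Sable.
Total revenue = 138 + 134 + 118 + 113 + 98 = €601.

Total revenue: €601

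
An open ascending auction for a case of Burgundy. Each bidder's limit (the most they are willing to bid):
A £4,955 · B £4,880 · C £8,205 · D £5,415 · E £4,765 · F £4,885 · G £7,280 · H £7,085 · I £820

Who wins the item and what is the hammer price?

Limits ranked: 8,205 (C) > 7,280 (G) > 7,085 (H) > 5,415 (D) > 4,955 (A) > 4,885 (F) > …
Once the price passes £7,280, only C is left; the hammer falls at G's limit of £7,280.

C wins at £7,280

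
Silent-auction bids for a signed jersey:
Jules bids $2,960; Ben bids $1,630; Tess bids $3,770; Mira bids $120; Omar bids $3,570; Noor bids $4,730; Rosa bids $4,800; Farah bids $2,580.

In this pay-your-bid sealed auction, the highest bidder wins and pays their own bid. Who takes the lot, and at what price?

Rosa pays $4,800

Bids in order: 4,800 (Rosa) > 4,730 (Noor) > 3,770 (Tess) > 3,570 (Omar) > 2,960 (Jules) > 2,580 (Farah) > …
Rosa is highest → pays own bid, $4,800.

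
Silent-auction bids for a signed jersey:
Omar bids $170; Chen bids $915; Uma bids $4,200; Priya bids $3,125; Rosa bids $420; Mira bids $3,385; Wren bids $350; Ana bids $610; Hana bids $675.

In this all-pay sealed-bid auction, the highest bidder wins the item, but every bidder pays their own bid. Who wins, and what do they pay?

Uma pays $4,200

Bids in order: 4,200 (Uma) > 3,385 (Mira) > 3,125 (Priya) > 915 (Chen) > 675 (Hana) > 610 (Ana) > …
Uma wins with the top bid; all bids are sunk regardless.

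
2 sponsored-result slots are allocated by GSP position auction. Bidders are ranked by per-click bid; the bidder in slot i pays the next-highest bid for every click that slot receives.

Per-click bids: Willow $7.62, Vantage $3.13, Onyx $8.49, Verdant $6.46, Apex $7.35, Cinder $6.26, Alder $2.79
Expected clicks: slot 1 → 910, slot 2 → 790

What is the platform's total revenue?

Total revenue: $12740.70

Ranked by bid: $8.49 (Onyx) > $7.62 (Willow) > $7.35 (Apex) > …
Slot 1: Onyx pays $7.62 × 910 = $6934.20
Slot 2: Willow pays $7.35 × 790 = $5806.50
Total = $12740.70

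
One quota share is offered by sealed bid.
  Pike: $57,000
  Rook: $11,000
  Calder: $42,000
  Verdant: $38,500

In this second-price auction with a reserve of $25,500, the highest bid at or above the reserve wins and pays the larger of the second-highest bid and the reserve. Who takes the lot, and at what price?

Pike pays $42,000

Bids ranked: 57,000 (Pike) > 42,000 (Calder) > 38,500 (Verdant) > 11,000 (Rook)
Highest eligible bid: Pike at $57,000.
max(second-highest $42,000, reserve $25,500) = $42,000; the reserve does not bind.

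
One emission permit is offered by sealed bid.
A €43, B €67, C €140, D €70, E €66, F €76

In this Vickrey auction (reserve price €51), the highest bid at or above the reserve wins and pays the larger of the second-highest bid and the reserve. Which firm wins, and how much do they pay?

Rule: the highest bid at or above the reserve wins and pays the larger of the second-highest bid and the reserve.
Bids in order: 140 (C) > 76 (F) > 70 (D) > 67 (B) > 66 (E) > 43 (A)
C has the top bid at or above the reserve (€140).
max(second-highest €76, reserve €51) = €76; the reserve does not bind.

C pays €76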